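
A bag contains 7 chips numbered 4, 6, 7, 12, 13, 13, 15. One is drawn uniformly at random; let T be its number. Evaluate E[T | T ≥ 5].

P(T ≥ 5) = 6/7.
Σ over the event: 6·1/7 + 7·1/7 + 12·1/7 + 13·2/7 + 15·1/7 = 66/7.
E[T | T ≥ 5] = (66/7) / (6/7) = 11.

11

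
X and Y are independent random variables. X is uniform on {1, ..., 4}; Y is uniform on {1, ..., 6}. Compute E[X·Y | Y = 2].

5

Outcomes with Y = 2: (1,2), (2,2), (3,2), (4,2), each with probability 1/24.
E[X·Y | Y = 2] = (2 + 4 + 6 + 8) / 4 = 5.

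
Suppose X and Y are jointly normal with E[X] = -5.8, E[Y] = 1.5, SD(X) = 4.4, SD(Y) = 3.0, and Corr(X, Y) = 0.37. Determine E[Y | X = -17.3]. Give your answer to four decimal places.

For a bivariate normal, E[Y | X=x] = μ_Y + ρ·(σ_Y/σ_X)·(x − μ_X).
E[Y | X=-17.3] = 1.5 + (0.37)·(3.0/4.4)·(-17.3 − (-5.8)) = 1.5 + (0.25227)·(-11.5) = -1.4011.

-1.4011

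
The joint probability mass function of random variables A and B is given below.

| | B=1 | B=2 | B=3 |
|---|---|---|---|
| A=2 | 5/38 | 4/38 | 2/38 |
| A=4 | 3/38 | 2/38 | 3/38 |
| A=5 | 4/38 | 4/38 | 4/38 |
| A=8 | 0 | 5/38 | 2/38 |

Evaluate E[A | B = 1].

7/2

P(B = 1) = 6/19.
Σ A·P over the event = 2·(5/38) + 4·(3/38) + 5·(4/38) = 21/19.
E[A | B = 1] = (21/19) / (6/19) = 7/2.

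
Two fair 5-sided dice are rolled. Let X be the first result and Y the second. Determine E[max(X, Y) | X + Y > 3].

45/11

P(X + Y > 3) = 22/25.
Summing max(X,Y)·P(x,y) over outcomes with X + Y > 3 gives 18/5.
E[max(X, Y) | X + Y > 3] = (18/5) / (22/25) = 45/11.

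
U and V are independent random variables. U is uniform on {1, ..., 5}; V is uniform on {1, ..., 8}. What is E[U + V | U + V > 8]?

P(U + V > 8) = 3/8.
Summing (U+V)·P(x,y) over outcomes with U + V > 8 gives 31/8.
E[U + V | U + V > 8] = (31/8) / (3/8) = 31/3.

31/3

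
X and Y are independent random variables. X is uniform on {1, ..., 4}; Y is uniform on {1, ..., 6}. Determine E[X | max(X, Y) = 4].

22/7

Outcomes with max(X, Y) = 4: (1,4), (2,4), (3,4), (4,1), (4,2), (4,3), (4,4), each with probability 1/24.
E[X | max(X, Y) = 4] = (1 + 2 + 3 + 4 + 4 + 4 + 4) / 7 = 22/7.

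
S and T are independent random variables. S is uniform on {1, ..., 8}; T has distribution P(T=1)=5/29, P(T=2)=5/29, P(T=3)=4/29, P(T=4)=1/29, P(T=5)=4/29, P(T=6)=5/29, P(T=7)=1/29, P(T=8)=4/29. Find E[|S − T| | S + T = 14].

9/5

P(S + T = 14) = 5/116.
Summing |S−T|·P(x,y) over outcomes with S + T = 14 gives 9/116.
E[|S − T| | S + T = 14] = (9/116) / (5/116) = 9/5.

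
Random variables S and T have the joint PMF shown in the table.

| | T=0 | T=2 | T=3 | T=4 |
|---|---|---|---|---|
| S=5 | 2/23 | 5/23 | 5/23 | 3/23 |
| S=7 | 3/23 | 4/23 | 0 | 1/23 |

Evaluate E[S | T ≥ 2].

50/9

P(T ≥ 2) = 18/23.
Σ S·P over the event = 5·(5/23) + 5·(5/23) + 5·(3/23) + 7·(4/23) + 7·(1/23) = 100/23.
E[S | T ≥ 2] = (100/23) / (18/23) = 50/9.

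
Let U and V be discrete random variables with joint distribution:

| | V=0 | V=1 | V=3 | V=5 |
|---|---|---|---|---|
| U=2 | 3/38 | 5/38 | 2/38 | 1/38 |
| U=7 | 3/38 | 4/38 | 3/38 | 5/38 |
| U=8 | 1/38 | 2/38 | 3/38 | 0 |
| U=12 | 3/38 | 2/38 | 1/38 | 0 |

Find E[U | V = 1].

6

P(V = 1) = 13/38.
Σ U·P over the event = 2·(5/38) + 7·(4/38) + 8·(2/38) + 12·(2/38) = 39/19.
E[U | V = 1] = (39/19) / (13/38) = 6.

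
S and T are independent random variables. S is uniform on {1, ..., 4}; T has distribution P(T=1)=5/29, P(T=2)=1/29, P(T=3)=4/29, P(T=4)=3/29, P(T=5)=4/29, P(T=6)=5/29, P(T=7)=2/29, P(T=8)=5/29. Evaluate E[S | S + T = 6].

13/6

P(S + T = 6) = 3/29.
Summing S·P(x,y) over outcomes with S + T = 6 gives 13/58.
E[S | S + T = 6] = (13/58) / (3/29) = 13/6.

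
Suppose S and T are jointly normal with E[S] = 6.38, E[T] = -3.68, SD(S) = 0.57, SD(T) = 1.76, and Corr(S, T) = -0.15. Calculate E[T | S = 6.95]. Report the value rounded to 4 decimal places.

The regression of T on S has slope ρ·σ_T/σ_S and passes through (μ_S, μ_T).
E[T | S=6.95] = -3.68 + (-0.15)·(1.76/0.57)·(6.95 − (6.38)) = -3.68 + (-0.46316)·(0.57) = -3.9440.

-3.9440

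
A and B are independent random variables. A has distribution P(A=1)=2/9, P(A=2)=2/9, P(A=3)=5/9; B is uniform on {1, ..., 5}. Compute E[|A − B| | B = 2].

P(B = 2) = 1/5.
Summing |A−B|·P(x,y) over outcomes with B = 2 gives 7/45.
E[|A − B| | B = 2] = (7/45) / (1/5) = 7/9.

7/9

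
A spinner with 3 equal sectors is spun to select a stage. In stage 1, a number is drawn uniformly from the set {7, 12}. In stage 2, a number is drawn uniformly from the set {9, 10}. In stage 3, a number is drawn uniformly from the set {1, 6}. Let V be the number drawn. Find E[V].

E[V | stage 1] = (7+12)/2 = 19/2.
E[V | stage 2] = (9+10)/2 = 19/2.
E[V | stage 3] = (1+6)/2 = 7/2.
By the law of total expectation,
E[V] = (1/3)·(19/2) + (1/3)·(19/2) + (1/3)·(7/2) = 15/2.

15/2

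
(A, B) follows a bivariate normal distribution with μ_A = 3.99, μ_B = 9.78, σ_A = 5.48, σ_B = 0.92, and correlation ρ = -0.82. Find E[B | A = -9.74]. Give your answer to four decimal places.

For a bivariate normal, E[B | A=x] = μ_B + ρ·(σ_B/σ_A)·(x − μ_A).
E[B | A=-9.74] = 9.78 + (-0.82)·(0.92/5.48)·(-9.74 − (3.99)) = 9.78 + (-0.13766)·(-13.73) = 11.6701.

11.6701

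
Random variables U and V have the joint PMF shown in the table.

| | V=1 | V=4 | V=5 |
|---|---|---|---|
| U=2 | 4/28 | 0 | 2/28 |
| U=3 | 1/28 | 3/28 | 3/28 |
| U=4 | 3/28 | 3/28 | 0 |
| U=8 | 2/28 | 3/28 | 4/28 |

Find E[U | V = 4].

5

P(V = 4) = 9/28.
Σ U·P over the event = 3·(3/28) + 4·(3/28) + 8·(3/28) = 45/28.
E[U | V = 4] = (45/28) / (9/28) = 5.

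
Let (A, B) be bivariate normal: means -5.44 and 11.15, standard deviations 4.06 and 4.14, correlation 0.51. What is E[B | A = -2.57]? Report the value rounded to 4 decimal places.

12.6425

For a bivariate normal, E[B | A=x] = μ_B + ρ·(σ_B/σ_A)·(x − μ_A).
E[B | A=-2.57] = 11.15 + (0.51)·(4.14/4.06)·(-2.57 − (-5.44)) = 11.15 + (0.52005)·(2.87) = 12.6425.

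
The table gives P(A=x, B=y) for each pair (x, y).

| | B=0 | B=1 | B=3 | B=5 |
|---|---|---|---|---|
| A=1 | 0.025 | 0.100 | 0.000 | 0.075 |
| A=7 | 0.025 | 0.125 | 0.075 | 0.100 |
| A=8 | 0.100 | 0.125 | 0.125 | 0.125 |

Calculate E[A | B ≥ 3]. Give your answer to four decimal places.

6.6000

P(B ≥ 3) = 0.500.
Summing A·P(A=x,B=y) over the conditioning event gives 3.300.
E[A | B ≥ 3] = (3.300) / (0.500) = 6.6000.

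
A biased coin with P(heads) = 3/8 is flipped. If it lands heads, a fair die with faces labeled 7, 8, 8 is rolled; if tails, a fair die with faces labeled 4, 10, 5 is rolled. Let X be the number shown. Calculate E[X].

41/6

E[X | heads] = (7+8+8)/3 = 23/3.
E[X | tails] = (4+10+5)/3 = 19/3.
By the law of total expectation,
E[X] = (3/8)·(23/3) + (5/8)·(19/3) = 41/6.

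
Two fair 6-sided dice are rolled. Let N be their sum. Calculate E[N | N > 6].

P(N > 6) = 7/12.
Σ over the event: 7·1/6 + 8·5/36 + 9·1/9 + 10·1/12 + 11·1/18 + 12·1/36 = 91/18.
E[N | N > 6] = (91/18) / (7/12) = 26/3.

26/3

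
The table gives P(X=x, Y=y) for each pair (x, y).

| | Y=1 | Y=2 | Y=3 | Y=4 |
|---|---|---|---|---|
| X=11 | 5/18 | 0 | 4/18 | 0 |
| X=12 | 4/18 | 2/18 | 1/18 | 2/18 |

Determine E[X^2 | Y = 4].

P(Y = 4) = 1/9.
Σ X^2·P over the event = 144·(2/18) = 16.
E[X^2 | Y = 4] = (16) / (1/9) = 144.

144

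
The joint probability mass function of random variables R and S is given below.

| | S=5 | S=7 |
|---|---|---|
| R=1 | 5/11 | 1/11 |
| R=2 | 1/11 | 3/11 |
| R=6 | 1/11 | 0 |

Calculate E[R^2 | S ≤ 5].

P(S ≤ 5) = 7/11.
Σ R^2·P over the event = 1·(5/11) + 4·(1/11) + 36·(1/11) = 45/11.
E[R^2 | S ≤ 5] = (45/11) / (7/11) = 45/7.

45/7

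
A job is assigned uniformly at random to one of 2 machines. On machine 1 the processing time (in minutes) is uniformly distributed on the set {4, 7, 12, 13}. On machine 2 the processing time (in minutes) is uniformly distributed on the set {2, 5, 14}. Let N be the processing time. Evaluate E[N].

E[N | machine 1] = (4+7+12+13)/4 = 9.
E[N | machine 2] = (2+5+14)/3 = 7.
E[N] = (1/2)·(9) + (1/2)·(7) = 8.

8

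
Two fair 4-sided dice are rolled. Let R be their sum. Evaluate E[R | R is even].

5

P(R is even) = 1/2.
Σ over the event: 2·1/16 + 4·3/16 + 6·3/16 + 8·1/16 = 5/2.
E[R | R is even] = (5/2) / (1/2) = 5.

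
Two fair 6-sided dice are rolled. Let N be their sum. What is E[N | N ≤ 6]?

P(N ≤ 6) = 5/12.
Σ over the event: 2·1/36 + 3·1/18 + 4·1/12 + 5·1/9 + 6·5/36 = 35/18.
E[N | N ≤ 6] = (35/18) / (5/12) = 14/3.

14/3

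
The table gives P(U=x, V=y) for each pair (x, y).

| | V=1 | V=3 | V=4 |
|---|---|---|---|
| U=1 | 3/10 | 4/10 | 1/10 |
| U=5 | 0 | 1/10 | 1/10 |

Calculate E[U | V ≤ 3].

P(V ≤ 3) = 4/5.
Σ U·P over the event = 1·(3/10) + 1·(4/10) + 5·(1/10) = 6/5.
E[U | V ≤ 3] = (6/5) / (4/5) = 3/2.

3/2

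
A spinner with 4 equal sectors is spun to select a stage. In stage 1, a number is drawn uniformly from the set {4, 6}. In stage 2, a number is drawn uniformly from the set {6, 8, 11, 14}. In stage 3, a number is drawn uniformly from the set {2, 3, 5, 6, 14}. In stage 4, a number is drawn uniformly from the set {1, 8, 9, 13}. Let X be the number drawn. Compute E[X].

57/8

E[X | stage 1] = (4+6)/2 = 5.
E[X | stage 2] = (6+8+11+14)/4 = 39/4.
E[X | stage 3] = (2+3+5+6+14)/5 = 6.
E[X | stage 4] = (1+8+9+13)/4 = 31/4.
By the law of total expectation,
E[X] = (1/4)·(5) + (1/4)·(39/4) + (1/4)·(6) + (1/4)·(31/4) = 57/8.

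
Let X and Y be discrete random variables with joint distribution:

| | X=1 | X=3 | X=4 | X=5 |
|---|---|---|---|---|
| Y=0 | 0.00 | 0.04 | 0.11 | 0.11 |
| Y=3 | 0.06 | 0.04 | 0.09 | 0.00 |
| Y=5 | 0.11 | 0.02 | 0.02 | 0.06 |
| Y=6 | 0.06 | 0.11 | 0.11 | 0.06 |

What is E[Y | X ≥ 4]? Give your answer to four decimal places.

3.0179

P(X ≥ 4) = 0.56.
Σ Y·P over the event = 0·(0.11) + 3·(0.09) + 5·(0.02) + 6·(0.11) + 0·(0.11) + 5·(0.06) + 6·(0.06) = 1.69.
E[Y | X ≥ 4] = (1.69) / (0.56) = 3.0179.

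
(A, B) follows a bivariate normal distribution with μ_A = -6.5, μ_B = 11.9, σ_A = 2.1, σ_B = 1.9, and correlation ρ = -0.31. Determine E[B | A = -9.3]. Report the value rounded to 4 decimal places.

12.6853

The regression of B on A has slope ρ·σ_B/σ_A and passes through (μ_A, μ_B).
E[B | A=-9.3] = 11.9 + (-0.31)·(1.9/2.1)·(-9.3 − (-6.5)) = 11.9 + (-0.28048)·(-2.8) = 12.6853.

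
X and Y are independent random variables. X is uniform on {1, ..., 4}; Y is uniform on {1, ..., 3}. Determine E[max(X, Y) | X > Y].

10/3

Outcomes with X > Y: (2,1), (3,1), (3,2), (4,1), (4,2), (4,3), each with probability 1/12.
E[max(X, Y) | X > Y] = (2 + 3 + 3 + 4 + 4 + 4) / 6 = 10/3.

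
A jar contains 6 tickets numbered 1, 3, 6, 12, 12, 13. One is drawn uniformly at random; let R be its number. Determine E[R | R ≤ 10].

P(R ≤ 10) = 1/2.
Σ over the event: 1·1/6 + 3·1/6 + 6·1/6 = 5/3.
E[R | R ≤ 10] = (5/3) / (1/2) = 10/3.

10/3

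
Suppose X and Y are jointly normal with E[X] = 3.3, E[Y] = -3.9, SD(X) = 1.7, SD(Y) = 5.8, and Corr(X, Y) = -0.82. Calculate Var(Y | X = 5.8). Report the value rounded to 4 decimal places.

11.0205

The conditional variance in a bivariate normal is σ_Y²(1 − ρ²), independent of x.
Var(Y | X=5.8) = (5.8)²·(1 − (-0.82)²) = 33.64·0.3276 = 11.0205.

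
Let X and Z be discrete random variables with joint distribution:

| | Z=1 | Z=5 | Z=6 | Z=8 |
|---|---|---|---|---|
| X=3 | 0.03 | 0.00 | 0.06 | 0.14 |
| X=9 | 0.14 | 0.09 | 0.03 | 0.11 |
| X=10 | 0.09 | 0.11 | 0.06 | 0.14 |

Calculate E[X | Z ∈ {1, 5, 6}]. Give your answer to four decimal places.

8.5410

P(Z ∈ {1, 5, 6}) = 0.61.
Σ X·P over the event = 3·(0.03) + 3·(0.06) + 9·(0.14) + 9·(0.09) + 9·(0.03) + 10·(0.09) + 10·(0.11) + 10·(0.06) = 5.21.
E[X | Z ∈ {1, 5, 6}] = (5.21) / (0.61) = 8.5410.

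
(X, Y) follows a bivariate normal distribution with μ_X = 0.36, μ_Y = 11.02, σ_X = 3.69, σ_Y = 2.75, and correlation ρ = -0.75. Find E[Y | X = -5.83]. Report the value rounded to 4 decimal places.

E[Y | X=x] = μ_Y + ρ(σ_Y/σ_X)(x − μ_X) for jointly normal variables.
E[Y | X=-5.83] = 11.02 + (-0.75)·(2.75/3.69)·(-5.83 − (0.36)) = 11.02 + (-0.558943)·(-6.19) = 14.4799.

14.4799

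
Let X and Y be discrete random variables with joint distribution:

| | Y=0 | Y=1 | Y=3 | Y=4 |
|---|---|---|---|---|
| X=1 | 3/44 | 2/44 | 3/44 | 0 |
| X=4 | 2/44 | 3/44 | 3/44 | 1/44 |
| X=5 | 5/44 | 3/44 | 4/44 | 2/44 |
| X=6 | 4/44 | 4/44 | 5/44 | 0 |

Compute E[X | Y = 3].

P(Y = 3) = 15/44.
Summing X·P(X=x,Y=y) over the conditioning event gives 65/44.
E[X | Y = 3] = (65/44) / (15/44) = 13/3.

13/3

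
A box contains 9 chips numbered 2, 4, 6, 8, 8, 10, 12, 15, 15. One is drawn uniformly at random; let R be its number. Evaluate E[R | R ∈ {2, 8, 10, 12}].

P(R ∈ {2, 8, 10, 12}) = 5/9.
Σ over the event: 2·1/9 + 8·2/9 + 10·1/9 + 12·1/9 = 40/9.
E[R | R ∈ {2, 8, 10, 12}] = (40/9) / (5/9) = 8.

8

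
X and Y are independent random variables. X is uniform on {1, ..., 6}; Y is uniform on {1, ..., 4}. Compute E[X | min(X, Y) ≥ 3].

9/2

P(min(X, Y) ≥ 3) = 1/3.
Summing X·P(x,y) over outcomes with min(X, Y) ≥ 3 gives 3/2.
E[X | min(X, Y) ≥ 3] = (3/2) / (1/3) = 9/2.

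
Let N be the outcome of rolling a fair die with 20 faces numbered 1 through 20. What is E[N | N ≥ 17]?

37/2

Given N ≥ 17, N is equally likely to be any of {17, 18, 19, 20}.
E[N | N ≥ 17] = (17 + 18 + 19 + 20) / 4 = 37/2.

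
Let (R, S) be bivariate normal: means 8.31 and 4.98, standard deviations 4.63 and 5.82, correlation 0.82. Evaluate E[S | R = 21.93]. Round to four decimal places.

19.0189

For a bivariate normal, E[S | R=x] = μ_S + ρ·(σ_S/σ_R)·(x − μ_R).
E[S | R=21.93] = 4.98 + (0.82)·(5.82/4.63)·(21.93 − (8.31)) = 4.98 + (1.030756)·(13.62) = 19.0189.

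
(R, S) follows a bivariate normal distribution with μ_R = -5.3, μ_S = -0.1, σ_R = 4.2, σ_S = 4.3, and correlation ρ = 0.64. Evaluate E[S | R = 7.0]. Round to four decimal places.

7.9594

The regression of S on R has slope ρ·σ_S/σ_R and passes through (μ_R, μ_S).
E[S | R=7.0] = -0.1 + (0.64)·(4.3/4.2)·(7.0 − (-5.3)) = -0.1 + (0.655238)·(12.3) = 7.9594.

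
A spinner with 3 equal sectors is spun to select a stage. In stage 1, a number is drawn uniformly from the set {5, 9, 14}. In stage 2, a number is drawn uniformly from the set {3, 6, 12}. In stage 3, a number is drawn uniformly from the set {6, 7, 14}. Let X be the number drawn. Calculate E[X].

76/9

E[X | stage 1] = (5+9+14)/3 = 28/3.
E[X | stage 2] = (3+6+12)/3 = 7.
E[X | stage 3] = (6+7+14)/3 = 9.
E[X] = (1/3)·(28/3) + (1/3)·(7) + (1/3)·(9) = 76/9.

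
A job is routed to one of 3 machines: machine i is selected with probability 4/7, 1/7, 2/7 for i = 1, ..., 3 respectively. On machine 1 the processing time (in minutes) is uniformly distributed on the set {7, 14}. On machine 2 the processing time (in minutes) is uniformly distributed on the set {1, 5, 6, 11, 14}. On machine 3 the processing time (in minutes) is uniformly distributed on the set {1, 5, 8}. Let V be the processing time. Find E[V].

881/105

E[V | machine 1] = (7+14)/2 = 21/2.
E[V | machine 2] = (1+5+6+11+14)/5 = 37/5.
E[V | machine 3] = (1+5+8)/3 = 14/3.
By the law of total expectation,
E[V] = (4/7)·(21/2) + (1/7)·(37/5) + (2/7)·(14/3) = 881/105.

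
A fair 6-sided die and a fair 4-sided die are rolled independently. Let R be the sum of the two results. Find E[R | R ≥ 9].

P(R ≥ 9) = 1/8.
Σ over the event: 9·1/12 + 10·1/24 = 7/6.
E[R | R ≥ 9] = (7/6) / (1/8) = 28/3.

28/3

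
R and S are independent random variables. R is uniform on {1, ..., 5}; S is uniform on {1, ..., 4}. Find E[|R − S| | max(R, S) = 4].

12/7

Outcomes with max(R, S) = 4: (1,4), (2,4), (3,4), (4,1), (4,2), (4,3), (4,4), each with probability 1/20.
E[|R − S| | max(R, S) = 4] = (3 + 2 + 1 + 3 + 2 + 1 + 0) / 7 = 12/7.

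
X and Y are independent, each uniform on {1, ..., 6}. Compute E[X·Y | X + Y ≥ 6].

203/13

P(X + Y ≥ 6) = 13/18.
Summing XY·P(x,y) over outcomes with X + Y ≥ 6 gives 203/18.
E[X·Y | X + Y ≥ 6] = (203/18) / (13/18) = 203/13.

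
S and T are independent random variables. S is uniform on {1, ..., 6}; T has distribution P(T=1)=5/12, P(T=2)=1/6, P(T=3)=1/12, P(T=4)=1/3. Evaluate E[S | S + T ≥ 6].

P(S + T ≥ 6) = 5/9.
Summing S·P(x,y) over outcomes with S + T ≥ 6 gives 61/24.
E[S | S + T ≥ 6] = (61/24) / (5/9) = 183/40.

183/40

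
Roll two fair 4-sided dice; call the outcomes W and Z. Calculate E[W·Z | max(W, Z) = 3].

Outcomes with max(W, Z) = 3: (1,3), (2,3), (3,1), (3,2), (3,3), each with probability 1/16.
E[W·Z | max(W, Z) = 3] = (3 + 6 + 3 + 6 + 9) / 5 = 27/5.

27/5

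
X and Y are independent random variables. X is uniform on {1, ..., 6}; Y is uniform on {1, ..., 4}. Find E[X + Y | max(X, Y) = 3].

24/5

Outcomes with max(X, Y) = 3: (1,3), (2,3), (3,1), (3,2), (3,3), each with probability 1/24.
E[X + Y | max(X, Y) = 3] = (4 + 5 + 4 + 5 + 6) / 5 = 24/5.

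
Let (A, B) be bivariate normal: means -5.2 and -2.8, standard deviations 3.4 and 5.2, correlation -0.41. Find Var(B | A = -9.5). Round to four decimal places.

The conditional variance in a bivariate normal is σ_B²(1 − ρ²), independent of x.
Var(B | A=-9.5) = (5.2)²·(1 − (-0.41)²) = 27.04·0.8319 = 22.4946.

22.4946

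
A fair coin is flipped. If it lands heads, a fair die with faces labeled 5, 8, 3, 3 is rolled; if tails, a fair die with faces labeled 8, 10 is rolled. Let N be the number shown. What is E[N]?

E[N | heads] = (5+8+3+3)/4 = 19/4.
E[N | tails] = (8+10)/2 = 9.
E[N] = (1/2)·(19/4) + (1/2)·(9) = 55/8.

55/8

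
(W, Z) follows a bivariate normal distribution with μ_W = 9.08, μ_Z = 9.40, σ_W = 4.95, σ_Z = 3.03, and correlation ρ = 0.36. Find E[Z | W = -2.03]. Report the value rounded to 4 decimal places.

E[Z | W=x] = μ_Z + ρ(σ_Z/σ_W)(x − μ_W) for jointly normal variables.
E[Z | W=-2.03] = 9.40 + (0.36)·(3.03/4.95)·(-2.03 − (9.08)) = 9.40 + (0.22036)·(-11.11) = 6.9518.

6.9518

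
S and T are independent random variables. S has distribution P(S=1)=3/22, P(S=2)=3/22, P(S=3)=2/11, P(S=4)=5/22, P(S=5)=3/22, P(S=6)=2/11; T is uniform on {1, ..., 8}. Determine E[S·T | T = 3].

P(T = 3) = 1/8.
Summing ST·P(x,y) over outcomes with T = 3 gives 15/11.
E[S·T | T = 3] = (15/11) / (1/8) = 120/11.

120/11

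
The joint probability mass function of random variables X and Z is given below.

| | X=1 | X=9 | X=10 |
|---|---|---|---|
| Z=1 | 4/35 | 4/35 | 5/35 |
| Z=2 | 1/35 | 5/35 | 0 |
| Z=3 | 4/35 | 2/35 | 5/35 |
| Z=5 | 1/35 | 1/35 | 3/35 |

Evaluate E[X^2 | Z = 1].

828/13

P(Z = 1) = 13/35.
Σ X^2·P over the event = 1·(4/35) + 81·(4/35) + 100·(5/35) = 828/35.
E[X^2 | Z = 1] = (828/35) / (13/35) = 828/13.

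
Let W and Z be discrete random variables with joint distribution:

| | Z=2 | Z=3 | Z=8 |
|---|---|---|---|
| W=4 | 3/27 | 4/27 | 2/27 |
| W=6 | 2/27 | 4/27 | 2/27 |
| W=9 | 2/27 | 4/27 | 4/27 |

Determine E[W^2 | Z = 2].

282/7

P(Z = 2) = 7/27.
Σ W^2·P over the event = 16·(3/27) + 36·(2/27) + 81·(2/27) = 94/9.
E[W^2 | Z = 2] = (94/9) / (7/27) = 282/7.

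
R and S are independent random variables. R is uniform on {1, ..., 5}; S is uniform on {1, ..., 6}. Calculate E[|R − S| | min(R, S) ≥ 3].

P(min(R, S) ≥ 3) = 2/5.
Summing |R−S|·P(x,y) over outcomes with min(R, S) ≥ 3 gives 7/15.
E[|R − S| | min(R, S) ≥ 3] = (7/15) / (2/5) = 7/6.

7/6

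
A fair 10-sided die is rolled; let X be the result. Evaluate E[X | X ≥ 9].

Given X ≥ 9, X is equally likely to be any of {9, 10}.
E[X | X ≥ 9] = (9 + 10) / 2 = 19/2.

19/2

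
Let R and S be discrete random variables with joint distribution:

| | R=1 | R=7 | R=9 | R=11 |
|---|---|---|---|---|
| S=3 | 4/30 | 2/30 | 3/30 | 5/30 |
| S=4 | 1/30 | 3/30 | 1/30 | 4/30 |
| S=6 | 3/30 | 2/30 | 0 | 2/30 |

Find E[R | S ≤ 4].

175/23

P(S ≤ 4) = 23/30.
Summing R·P(R=x,S=y) over the conditioning event gives 35/6.
E[R | S ≤ 4] = (35/6) / (23/30) = 175/23.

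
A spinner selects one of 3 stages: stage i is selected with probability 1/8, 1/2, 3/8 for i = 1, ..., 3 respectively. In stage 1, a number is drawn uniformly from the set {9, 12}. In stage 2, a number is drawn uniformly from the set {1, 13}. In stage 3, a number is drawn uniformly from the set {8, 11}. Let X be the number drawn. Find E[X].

E[X | stage 1] = (9+12)/2 = 21/2.
E[X | stage 2] = (1+13)/2 = 7.
E[X | stage 3] = (8+11)/2 = 19/2.
By the law of total expectation,
E[X] = (1/8)·(21/2) + (1/2)·(7) + (3/8)·(19/2) = 67/8.

67/8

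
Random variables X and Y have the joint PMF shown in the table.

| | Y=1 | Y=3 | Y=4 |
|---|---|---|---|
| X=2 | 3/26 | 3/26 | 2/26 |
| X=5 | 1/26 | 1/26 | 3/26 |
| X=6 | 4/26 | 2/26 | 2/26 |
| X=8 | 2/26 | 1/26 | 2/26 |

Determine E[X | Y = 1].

P(Y = 1) = 5/13.
Σ X·P over the event = 2·(3/26) + 5·(1/26) + 6·(4/26) + 8·(2/26) = 51/26.
E[X | Y = 1] = (51/26) / (5/13) = 51/10.

51/10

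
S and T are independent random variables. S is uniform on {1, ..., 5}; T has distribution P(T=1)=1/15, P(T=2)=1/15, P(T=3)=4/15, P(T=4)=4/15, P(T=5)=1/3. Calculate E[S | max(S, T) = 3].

P(max(S, T) = 3) = 14/75.
Summing S·P(x,y) over outcomes with max(S, T) = 3 gives 2/5.
E[S | max(S, T) = 3] = (2/5) / (14/75) = 15/7.

15/7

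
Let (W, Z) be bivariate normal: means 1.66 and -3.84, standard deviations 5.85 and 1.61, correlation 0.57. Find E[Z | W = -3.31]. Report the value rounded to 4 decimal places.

-4.6197

For a bivariate normal, E[Z | W=x] = μ_Z + ρ·(σ_Z/σ_W)·(x − μ_W).
E[Z | W=-3.31] = -3.84 + (0.57)·(1.61/5.85)·(-3.31 − (1.66)) = -3.84 + (0.156872)·(-4.97) = -4.6197.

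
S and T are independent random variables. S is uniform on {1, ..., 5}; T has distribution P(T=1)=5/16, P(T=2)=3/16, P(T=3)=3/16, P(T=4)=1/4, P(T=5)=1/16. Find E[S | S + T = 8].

17/4

P(S + T = 8) = 1/10.
Summing S·P(x,y) over outcomes with S + T = 8 gives 17/40.
E[S | S + T = 8] = (17/40) / (1/10) = 17/4.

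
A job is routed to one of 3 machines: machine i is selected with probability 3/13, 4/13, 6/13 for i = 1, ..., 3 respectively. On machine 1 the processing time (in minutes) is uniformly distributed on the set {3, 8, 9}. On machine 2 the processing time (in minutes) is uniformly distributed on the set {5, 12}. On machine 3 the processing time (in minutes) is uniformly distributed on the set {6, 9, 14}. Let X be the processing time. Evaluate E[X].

E[X | machine 1] = (3+8+9)/3 = 20/3.
E[X | machine 2] = (5+12)/2 = 17/2.
E[X | machine 3] = (6+9+14)/3 = 29/3.
By the law of total expectation,
E[X] = (3/13)·(20/3) + (4/13)·(17/2) + (6/13)·(29/3) = 112/13.

112/13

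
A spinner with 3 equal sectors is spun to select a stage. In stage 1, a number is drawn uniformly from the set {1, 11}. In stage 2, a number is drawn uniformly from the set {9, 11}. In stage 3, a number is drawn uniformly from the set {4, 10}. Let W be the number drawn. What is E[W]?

E[W | stage 1] = (1+11)/2 = 6.
E[W | stage 2] = (9+11)/2 = 10.
E[W | stage 3] = (4+10)/2 = 7.
By the law of total expectation,
E[W] = (1/3)·(6) + (1/3)·(10) + (1/3)·(7) = 23/3.

23/3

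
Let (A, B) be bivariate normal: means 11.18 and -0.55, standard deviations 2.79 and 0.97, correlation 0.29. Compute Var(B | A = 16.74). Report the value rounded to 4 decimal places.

0.8618

Var(B | A=x) = (1 − ρ²)·σ_B².
Var(B | A=16.74) = (0.97)²·(1 − (0.29)²) = 0.9409·0.9159 = 0.8618.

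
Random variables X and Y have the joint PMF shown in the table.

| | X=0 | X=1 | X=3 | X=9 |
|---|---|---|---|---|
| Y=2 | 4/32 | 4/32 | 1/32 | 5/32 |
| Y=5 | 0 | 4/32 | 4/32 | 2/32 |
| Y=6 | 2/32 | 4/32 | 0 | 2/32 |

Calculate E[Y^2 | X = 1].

P(X = 1) = 3/8.
Σ Y^2·P over the event = 4·(4/32) + 25·(4/32) + 36·(4/32) = 65/8.
E[Y^2 | X = 1] = (65/8) / (3/8) = 65/3.

65/3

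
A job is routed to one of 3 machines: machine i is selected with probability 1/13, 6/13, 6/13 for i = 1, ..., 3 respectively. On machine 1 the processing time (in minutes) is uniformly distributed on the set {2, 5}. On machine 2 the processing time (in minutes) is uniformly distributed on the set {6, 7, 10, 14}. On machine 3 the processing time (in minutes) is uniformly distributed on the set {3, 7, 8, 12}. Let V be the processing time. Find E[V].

8

E[V | machine 1] = (2+5)/2 = 7/2.
E[V | machine 2] = (6+7+10+14)/4 = 37/4.
E[V | machine 3] = (3+7+8+12)/4 = 15/2.
E[V] = (1/13)·(7/2) + (6/13)·(37/4) + (6/13)·(15/2) = 8.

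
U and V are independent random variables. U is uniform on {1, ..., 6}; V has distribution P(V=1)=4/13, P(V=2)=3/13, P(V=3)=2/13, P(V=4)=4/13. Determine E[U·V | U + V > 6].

P(U + V > 6) = 16/39.
Summing UV·P(x,y) over outcomes with U + V > 6 gives 6.
E[U·V | U + V > 6] = (6) / (16/39) = 117/8.

117/8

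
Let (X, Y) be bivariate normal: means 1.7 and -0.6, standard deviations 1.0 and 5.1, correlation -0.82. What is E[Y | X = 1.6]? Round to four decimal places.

-0.1818

The regression of Y on X has slope ρ·σ_Y/σ_X and passes through (μ_X, μ_Y).
E[Y | X=1.6] = -0.6 + (-0.82)·(5.1/1.0)·(1.6 − (1.7)) = -0.6 + (-4.182)·(-0.1) = -0.1818.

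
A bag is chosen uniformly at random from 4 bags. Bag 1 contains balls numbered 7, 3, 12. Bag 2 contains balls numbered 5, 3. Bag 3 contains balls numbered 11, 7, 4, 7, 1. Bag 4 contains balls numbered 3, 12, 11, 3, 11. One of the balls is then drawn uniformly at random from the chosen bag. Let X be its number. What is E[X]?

E[X | bag 1] = (7+3+12)/3 = 22/3.
E[X | bag 2] = (5+3)/2 = 4.
E[X | bag 3] = (11+7+4+7+1)/5 = 6.
E[X | bag 4] = (3+12+11+3+11)/5 = 8.
By the law of total expectation,
E[X] = (1/4)·(22/3) + (1/4)·(4) + (1/4)·(6) + (1/4)·(8) = 19/3.

19/3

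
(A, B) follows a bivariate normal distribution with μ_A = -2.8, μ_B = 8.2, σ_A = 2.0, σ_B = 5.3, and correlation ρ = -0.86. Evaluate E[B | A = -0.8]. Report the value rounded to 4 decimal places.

For a bivariate normal, E[B | A=x] = μ_B + ρ·(σ_B/σ_A)·(x − μ_A).
E[B | A=-0.8] = 8.2 + (-0.86)·(5.3/2.0)·(-0.8 − (-2.8)) = 8.2 + (-2.279)·(2) = 3.6420.

3.6420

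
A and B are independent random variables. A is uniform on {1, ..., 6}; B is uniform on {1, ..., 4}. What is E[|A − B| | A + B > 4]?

19/9

P(A + B > 4) = 3/4.
Summing |A−B|·P(x,y) over outcomes with A + B > 4 gives 19/12.
E[|A − B| | A + B > 4] = (19/12) / (3/4) = 19/9.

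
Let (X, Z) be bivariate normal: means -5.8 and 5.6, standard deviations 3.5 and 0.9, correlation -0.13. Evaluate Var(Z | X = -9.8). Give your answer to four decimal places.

0.7963

Var(Z | X=x) = (1 − ρ²)·σ_Z².
Var(Z | X=-9.8) = (0.9)²·(1 − (-0.13)²) = 0.81·0.9831 = 0.7963.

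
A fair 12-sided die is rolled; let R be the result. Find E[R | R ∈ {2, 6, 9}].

P(R ∈ {2, 6, 9}) = 1/4.
Σ over the event: 2·1/12 + 6·1/12 + 9·1/12 = 17/12.
E[R | R ∈ {2, 6, 9}] = (17/12) / (1/4) = 17/3.

17/3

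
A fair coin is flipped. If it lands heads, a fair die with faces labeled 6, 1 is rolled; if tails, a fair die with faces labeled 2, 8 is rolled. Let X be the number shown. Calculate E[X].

E[X | heads] = (6+1)/2 = 7/2.
E[X | tails] = (2+8)/2 = 5.
E[X] = (1/2)·(7/2) + (1/2)·(5) = 17/4.

17/4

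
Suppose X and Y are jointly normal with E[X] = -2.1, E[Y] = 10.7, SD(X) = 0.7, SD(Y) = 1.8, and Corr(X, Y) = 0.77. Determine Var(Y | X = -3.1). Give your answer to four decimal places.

1.3190

For a bivariate normal, Var(Y | X=x) = σ_Y²(1 − ρ²).
Var(Y | X=-3.1) = (1.8)²·(1 − (0.77)²) = 3.24·0.4071 = 1.3190.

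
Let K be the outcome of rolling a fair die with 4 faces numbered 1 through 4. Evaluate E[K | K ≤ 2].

Given K ≤ 2, K is equally likely to be any of {1, 2}.
E[K | K ≤ 2] = (1 + 2) / 2 = 3/2.

3/2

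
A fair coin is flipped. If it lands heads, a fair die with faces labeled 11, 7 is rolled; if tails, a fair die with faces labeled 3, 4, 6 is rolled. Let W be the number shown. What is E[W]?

E[W | heads] = (11+7)/2 = 9.
E[W | tails] = (3+4+6)/3 = 13/3.
By the law of total expectation,
E[W] = (1/2)·(9) + (1/2)·(13/3) = 20/3.

20/3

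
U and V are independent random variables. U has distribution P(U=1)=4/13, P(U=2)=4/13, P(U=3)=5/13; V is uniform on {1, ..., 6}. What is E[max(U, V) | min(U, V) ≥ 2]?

P(min(U, V) ≥ 2) = 15/26.
Summing max(U,V)·P(x,y) over outcomes with min(U, V) ≥ 2 gives 185/78.
E[max(U, V) | min(U, V) ≥ 2] = (185/78) / (15/26) = 37/9.

37/9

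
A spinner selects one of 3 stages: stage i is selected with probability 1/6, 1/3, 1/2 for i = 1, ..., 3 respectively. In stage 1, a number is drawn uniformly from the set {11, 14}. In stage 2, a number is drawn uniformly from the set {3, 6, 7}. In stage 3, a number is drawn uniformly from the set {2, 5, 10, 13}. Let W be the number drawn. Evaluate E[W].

E[W | stage 1] = (11+14)/2 = 25/2.
E[W | stage 2] = (3+6+7)/3 = 16/3.
E[W | stage 3] = (2+5+10+13)/4 = 15/2.
E[W] = (1/6)·(25/2) + (1/3)·(16/3) + (1/2)·(15/2) = 137/18.

137/18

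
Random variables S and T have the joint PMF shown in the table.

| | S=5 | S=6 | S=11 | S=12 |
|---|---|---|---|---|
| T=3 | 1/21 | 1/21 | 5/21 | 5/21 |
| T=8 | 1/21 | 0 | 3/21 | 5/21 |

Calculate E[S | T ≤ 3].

P(T ≤ 3) = 4/7.
Σ S·P over the event = 5·(1/21) + 6·(1/21) + 11·(5/21) + 12·(5/21) = 6.
E[S | T ≤ 3] = (6) / (4/7) = 21/2.

21/2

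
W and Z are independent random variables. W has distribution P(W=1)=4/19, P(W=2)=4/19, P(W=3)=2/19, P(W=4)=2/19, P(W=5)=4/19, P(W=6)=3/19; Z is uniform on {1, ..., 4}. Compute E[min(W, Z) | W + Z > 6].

P(W + Z > 6) = 15/38.
Summing min(W,Z)·P(x,y) over outcomes with W + Z > 6 gives 43/38.
E[min(W, Z) | W + Z > 6] = (43/38) / (15/38) = 43/15.

43/15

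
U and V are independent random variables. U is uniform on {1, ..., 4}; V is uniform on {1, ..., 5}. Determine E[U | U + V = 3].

Outcomes with U + V = 3: (1,2), (2,1), each with probability 1/20.
E[U | U + V = 3] = (1 + 2) / 2 = 3/2.

3/2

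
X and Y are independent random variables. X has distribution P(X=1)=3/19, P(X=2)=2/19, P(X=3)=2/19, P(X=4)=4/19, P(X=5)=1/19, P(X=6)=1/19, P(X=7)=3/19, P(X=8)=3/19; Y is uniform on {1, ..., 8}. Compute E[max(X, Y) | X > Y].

68/11

P(X > Y) = 33/76.
Summing max(X,Y)·P(x,y) over outcomes with X > Y gives 51/19.
E[max(X, Y) | X > Y] = (51/19) / (33/76) = 68/11.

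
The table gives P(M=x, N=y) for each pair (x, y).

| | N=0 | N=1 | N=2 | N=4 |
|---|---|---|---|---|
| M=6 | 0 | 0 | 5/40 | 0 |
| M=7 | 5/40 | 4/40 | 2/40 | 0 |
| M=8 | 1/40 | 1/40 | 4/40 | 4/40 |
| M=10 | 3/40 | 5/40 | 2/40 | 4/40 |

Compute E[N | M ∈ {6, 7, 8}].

43/26

P(M ∈ {6, 7, 8}) = 13/20.
Σ N·P over the event = 2·(5/40) + 0·(5/40) + 1·(4/40) + 2·(2/40) + 0·(1/40) + 1·(1/40) + 2·(4/40) + 4·(4/40) = 43/40.
E[N | M ∈ {6, 7, 8}] = (43/40) / (13/20) = 43/26.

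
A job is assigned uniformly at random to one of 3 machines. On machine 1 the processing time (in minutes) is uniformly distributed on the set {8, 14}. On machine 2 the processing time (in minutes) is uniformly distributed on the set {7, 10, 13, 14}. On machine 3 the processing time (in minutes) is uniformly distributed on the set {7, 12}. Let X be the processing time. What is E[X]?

E[X | machine 1] = (8+14)/2 = 11.
E[X | machine 2] = (7+10+13+14)/4 = 11.
E[X | machine 3] = (7+12)/2 = 19/2.
By the law of total expectation,
E[X] = (1/3)·(11) + (1/3)·(11) + (1/3)·(19/2) = 21/2.

21/2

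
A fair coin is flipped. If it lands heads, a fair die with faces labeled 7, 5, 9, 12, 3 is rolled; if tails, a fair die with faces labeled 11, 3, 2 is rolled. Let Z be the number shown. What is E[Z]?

E[Z | heads] = (7+5+9+12+3)/5 = 36/5.
E[Z | tails] = (11+3+2)/3 = 16/3.
By the law of total expectation,
E[Z] = (1/2)·(36/5) + (1/2)·(16/3) = 94/15.

94/15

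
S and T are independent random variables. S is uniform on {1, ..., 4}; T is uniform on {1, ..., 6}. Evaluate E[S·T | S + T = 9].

19

P(S + T = 9) = 1/12.
Summing ST·P(x,y) over outcomes with S + T = 9 gives 19/12.
E[S·T | S + T = 9] = (19/12) / (1/12) = 19.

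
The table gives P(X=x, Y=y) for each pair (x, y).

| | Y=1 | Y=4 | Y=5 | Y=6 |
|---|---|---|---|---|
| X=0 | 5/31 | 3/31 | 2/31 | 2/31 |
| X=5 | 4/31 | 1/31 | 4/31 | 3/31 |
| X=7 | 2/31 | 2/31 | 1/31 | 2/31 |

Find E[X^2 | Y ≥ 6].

P(Y ≥ 6) = 7/31.
Σ X^2·P over the event = 0·(2/31) + 25·(3/31) + 49·(2/31) = 173/31.
E[X^2 | Y ≥ 6] = (173/31) / (7/31) = 173/7.

173/7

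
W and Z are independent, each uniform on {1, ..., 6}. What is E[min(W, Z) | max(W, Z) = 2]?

4/3

Outcomes with max(W, Z) = 2: (1,2), (2,1), (2,2), each with probability 1/36.
E[min(W, Z) | max(W, Z) = 2] = (1 + 1 + 2) / 3 = 4/3.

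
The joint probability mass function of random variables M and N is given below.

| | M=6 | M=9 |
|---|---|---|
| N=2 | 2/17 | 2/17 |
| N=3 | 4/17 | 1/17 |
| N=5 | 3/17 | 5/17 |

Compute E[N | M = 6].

P(M = 6) = 9/17.
Summing N·P(M=x,N=y) over the conditioning event gives 31/17.
E[N | M = 6] = (31/17) / (9/17) = 31/9.

31/9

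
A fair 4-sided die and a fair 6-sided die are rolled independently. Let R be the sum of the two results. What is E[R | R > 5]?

52/7

P(R > 5) = 7/12.
Σ over the event: 6·1/6 + 7·1/6 + 8·1/8 + 9·1/12 + 10·1/24 = 13/3.
E[R | R > 5] = (13/3) / (7/12) = 52/7.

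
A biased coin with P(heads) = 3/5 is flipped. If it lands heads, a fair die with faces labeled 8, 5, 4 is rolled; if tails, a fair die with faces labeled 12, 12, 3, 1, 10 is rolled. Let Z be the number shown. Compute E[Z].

E[Z | heads] = (8+5+4)/3 = 17/3.
E[Z | tails] = (12+12+3+1+10)/5 = 38/5.
E[Z] = (3/5)·(17/3) + (2/5)·(38/5) = 161/25.

161/25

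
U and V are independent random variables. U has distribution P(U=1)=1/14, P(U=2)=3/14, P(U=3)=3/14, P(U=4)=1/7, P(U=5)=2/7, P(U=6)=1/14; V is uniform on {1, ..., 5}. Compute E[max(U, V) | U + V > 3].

56/13

P(U + V > 3) = 13/14.
Summing max(U,V)·P(x,y) over outcomes with U + V > 3 gives 4.
E[max(U, V) | U + V > 3] = (4) / (13/14) = 56/13.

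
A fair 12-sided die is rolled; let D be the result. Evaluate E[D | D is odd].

6

Given D is odd, D is equally likely to be any of {1, 3, 5, 7, 9, 11}.
E[D | D is odd] = (1 + 3 + 5 + 7 + 9 + 11) / 6 = 6.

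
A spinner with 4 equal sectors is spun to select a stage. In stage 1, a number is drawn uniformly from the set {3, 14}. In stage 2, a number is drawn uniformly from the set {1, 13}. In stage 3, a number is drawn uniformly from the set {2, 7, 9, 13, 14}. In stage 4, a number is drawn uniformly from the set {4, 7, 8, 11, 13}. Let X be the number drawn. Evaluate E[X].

331/40

E[X | stage 1] = (3+14)/2 = 17/2.
E[X | stage 2] = (1+13)/2 = 7.
E[X | stage 3] = (2+7+9+13+14)/5 = 9.
E[X | stage 4] = (4+7+8+11+13)/5 = 43/5.
By the law of total expectation,
E[X] = (1/4)·(17/2) + (1/4)·(7) + (1/4)·(9) + (1/4)·(43/5) = 331/40.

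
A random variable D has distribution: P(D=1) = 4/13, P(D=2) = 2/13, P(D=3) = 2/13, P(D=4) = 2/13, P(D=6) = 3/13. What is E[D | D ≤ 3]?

7/4

P(D ≤ 3) = 8/13.
Σ over the event: 1·4/13 + 2·2/13 + 3·2/13 = 14/13.
E[D | D ≤ 3] = (14/13) / (8/13) = 7/4.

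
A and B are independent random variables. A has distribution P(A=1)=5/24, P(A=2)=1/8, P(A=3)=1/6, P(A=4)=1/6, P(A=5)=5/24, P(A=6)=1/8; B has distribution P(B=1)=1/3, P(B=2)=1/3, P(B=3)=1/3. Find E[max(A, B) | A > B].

207/47

P(A > B) = 47/72.
Summing max(A,B)·P(x,y) over outcomes with A > B gives 23/8.
E[max(A, B) | A > B] = (23/8) / (47/72) = 207/47.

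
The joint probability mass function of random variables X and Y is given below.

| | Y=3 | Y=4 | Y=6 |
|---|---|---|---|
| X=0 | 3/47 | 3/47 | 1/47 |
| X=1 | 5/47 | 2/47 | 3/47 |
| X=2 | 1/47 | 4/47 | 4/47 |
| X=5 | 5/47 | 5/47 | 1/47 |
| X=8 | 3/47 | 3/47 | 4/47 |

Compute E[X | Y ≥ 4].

P(Y ≥ 4) = 30/47.
Summing X·P(X=x,Y=y) over the conditioning event gives 107/47.
E[X | Y ≥ 4] = (107/47) / (30/47) = 107/30.

107/30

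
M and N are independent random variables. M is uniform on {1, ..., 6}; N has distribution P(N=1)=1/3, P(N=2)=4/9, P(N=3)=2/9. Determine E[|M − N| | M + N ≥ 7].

55/17

P(M + N ≥ 7) = 17/54.
Summing |M−N|·P(x,y) over outcomes with M + N ≥ 7 gives 55/54.
E[|M − N| | M + N ≥ 7] = (55/54) / (17/54) = 55/17.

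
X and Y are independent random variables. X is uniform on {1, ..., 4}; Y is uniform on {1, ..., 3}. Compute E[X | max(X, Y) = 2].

5/3

Outcomes with max(X, Y) = 2: (1,2), (2,1), (2,2), each with probability 1/12.
E[X | max(X, Y) = 2] = (1 + 2 + 2) / 3 = 5/3.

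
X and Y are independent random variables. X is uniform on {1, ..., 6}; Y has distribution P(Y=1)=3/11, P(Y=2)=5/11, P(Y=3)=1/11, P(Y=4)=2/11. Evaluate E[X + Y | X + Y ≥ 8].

P(X + Y ≥ 8) = 13/66.
Summing (X+Y)·P(x,y) over outcomes with X + Y ≥ 8 gives 37/22.
E[X + Y | X + Y ≥ 8] = (37/22) / (13/66) = 111/13.

111/13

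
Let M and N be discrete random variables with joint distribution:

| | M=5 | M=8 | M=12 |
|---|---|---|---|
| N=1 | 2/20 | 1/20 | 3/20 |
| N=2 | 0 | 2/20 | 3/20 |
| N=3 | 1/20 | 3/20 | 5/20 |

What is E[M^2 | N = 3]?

P(N = 3) = 9/20.
Σ M^2·P over the event = 25·(1/20) + 64·(3/20) + 144·(5/20) = 937/20.
E[M^2 | N = 3] = (937/20) / (9/20) = 937/9.

937/9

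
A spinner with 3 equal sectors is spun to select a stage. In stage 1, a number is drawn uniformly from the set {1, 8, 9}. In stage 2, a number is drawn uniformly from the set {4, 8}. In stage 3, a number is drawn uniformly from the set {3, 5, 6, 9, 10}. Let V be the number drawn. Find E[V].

E[V | stage 1] = (1+8+9)/3 = 6.
E[V | stage 2] = (4+8)/2 = 6.
E[V | stage 3] = (3+5+6+9+10)/5 = 33/5.
By the law of total expectation,
E[V] = (1/3)·(6) + (1/3)·(6) + (1/3)·(33/5) = 31/5.

31/5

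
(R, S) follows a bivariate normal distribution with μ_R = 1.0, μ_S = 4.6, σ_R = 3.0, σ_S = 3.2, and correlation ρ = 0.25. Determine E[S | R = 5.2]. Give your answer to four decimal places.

E[S | R=x] = μ_S + ρ(σ_S/σ_R)(x − μ_R) for jointly normal variables.
E[S | R=5.2] = 4.6 + (0.25)·(3.2/3.0)·(5.2 − (1.0)) = 4.6 + (0.26667)·(4.2) = 5.7200.

5.7200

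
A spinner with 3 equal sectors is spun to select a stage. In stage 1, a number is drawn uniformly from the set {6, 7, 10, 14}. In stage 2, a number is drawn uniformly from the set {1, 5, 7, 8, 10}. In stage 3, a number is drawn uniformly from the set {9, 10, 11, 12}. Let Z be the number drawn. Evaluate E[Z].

E[Z | stage 1] = (6+7+10+14)/4 = 37/4.
E[Z | stage 2] = (1+5+7+8+10)/5 = 31/5.
E[Z | stage 3] = (9+10+11+12)/4 = 21/2.
By the law of total expectation,
E[Z] = (1/3)·(37/4) + (1/3)·(31/5) + (1/3)·(21/2) = 173/20.

173/20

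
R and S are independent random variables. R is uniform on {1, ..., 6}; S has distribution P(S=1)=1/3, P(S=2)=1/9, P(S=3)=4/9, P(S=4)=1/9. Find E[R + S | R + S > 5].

22/3

P(R + S > 5) = 5/9.
Summing (R+S)·P(x,y) over outcomes with R + S > 5 gives 110/27.
E[R + S | R + S > 5] = (110/27) / (5/9) = 22/3.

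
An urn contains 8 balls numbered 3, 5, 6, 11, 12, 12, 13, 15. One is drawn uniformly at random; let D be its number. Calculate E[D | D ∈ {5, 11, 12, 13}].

53/5

P(D ∈ {5, 11, 12, 13}) = 5/8.
Σ over the event: 5·1/8 + 11·1/8 + 12·1/4 + 13·1/8 = 53/8.
E[D | D ∈ {5, 11, 12, 13}] = (53/8) / (5/8) = 53/5.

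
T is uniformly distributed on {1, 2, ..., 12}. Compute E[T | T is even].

7

Given T is even, T is equally likely to be any of {2, 4, 6, 8, 10, 12}.
E[T | T is even] = (2 + 4 + 6 + 8 + 10 + 12) / 6 = 7.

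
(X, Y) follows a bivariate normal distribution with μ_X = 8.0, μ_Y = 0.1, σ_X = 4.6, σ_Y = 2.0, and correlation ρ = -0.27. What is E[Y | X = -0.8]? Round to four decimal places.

1.1330

E[Y | X=x] = μ_Y + ρ(σ_Y/σ_X)(x − μ_X) for jointly normal variables.
E[Y | X=-0.8] = 0.1 + (-0.27)·(2.0/4.6)·(-0.8 − (8.0)) = 0.1 + (-0.11739)·(-8.8) = 1.1330.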